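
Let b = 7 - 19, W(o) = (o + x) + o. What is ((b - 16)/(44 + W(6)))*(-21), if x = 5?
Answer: 588/61 ≈ 9.6393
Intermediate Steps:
W(o) = 5 + 2*o (W(o) = (o + 5) + o = (5 + o) + o = 5 + 2*o)
b = -12
((b - 16)/(44 + W(6)))*(-21) = ((-12 - 16)/(44 + (5 + 2*6)))*(-21) = -28/(44 + (5 + 12))*(-21) = -28/(44 + 17)*(-21) = -28/61*(-21) = 588/61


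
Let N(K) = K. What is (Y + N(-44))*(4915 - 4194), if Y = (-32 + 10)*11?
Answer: -206206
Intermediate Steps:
Y = -242 (Y = -22*11 = -242)
(Y + N(-44))*(4915 - 4194) = (-242 - 44)*(4915 - 4194) = -286*721 = -206206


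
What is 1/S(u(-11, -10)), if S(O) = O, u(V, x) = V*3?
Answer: -1/33 ≈ -0.030303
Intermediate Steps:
u(V, x) = 3*V
1/S(u(-11, -10)) = 1/(3*(-11)) = 1/(-33) = -1/33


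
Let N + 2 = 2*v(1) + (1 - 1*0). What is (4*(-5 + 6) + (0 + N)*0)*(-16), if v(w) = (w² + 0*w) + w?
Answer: -64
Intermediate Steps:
v(w) = w + w² (v(w) = (w² + 0) + w = w² + w = w + w²)
N = 3 (N = -2 + (2*(1*(1 + 1)) + (1 - 1*0)) = -2 + (2*(1*2) + (1 + 0)) = -2 + (2*2 + 1) = -2 + (4 + 1) = -2 + 5 = 3)
(4*(-5 + 6) + (0 + N)*0)*(-16) = (4*(-5 + 6) + (0 + 3)*0)*(-16) = (4*1 + 3*0)*(-16) = (4 + 0)*(-16) = 4*(-16) = -64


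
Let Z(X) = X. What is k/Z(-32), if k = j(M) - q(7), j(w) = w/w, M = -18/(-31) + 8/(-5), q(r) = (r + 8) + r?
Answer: 21/32 ≈ 0.65625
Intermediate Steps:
q(r) = 8 + 2*r (q(r) = (8 + r) + r = 8 + 2*r)
M = -158/155 (M = -18*(-1/31) + 8*(-⅕) = 18/31 - 8/5 = -158/155 ≈ -1.0194)
j(w) = 1
k = -21 (k = 1 - (8 + 2*7) = 1 - (8 + 14) = 1 - 1*22 = 1 - 22 = -21)
k/Z(-32) = -21/(-32) = -21*(-1/32) = 21/32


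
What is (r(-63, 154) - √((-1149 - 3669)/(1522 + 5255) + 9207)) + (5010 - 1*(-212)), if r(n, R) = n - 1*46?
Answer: 5113 - √5220048757/753 ≈ 5017.0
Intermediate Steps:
r(n, R) = -46 + n (r(n, R) = n - 46 = -46 + n)
(r(-63, 154) - √((-1149 - 3669)/(1522 + 5255) + 9207)) + (5010 - 1*(-212)) = ((-46 - 63) - √((-1149 - 3669)/(1522 + 5255) + 9207)) + (5010 - 1*(-212)) = (-109 - √(-4818/6777 + 9207)) + (5010 + 212) = (-109 - √(-4818*1/6777 + 9207)) + 5222 = (-109 - √(-1606/2259 + 9207)) + 5222 = (-109 - √(20797007/2259)) + 5222 = (-109 - √5220048757/753) + 5222 = 5113 - √5220048757/753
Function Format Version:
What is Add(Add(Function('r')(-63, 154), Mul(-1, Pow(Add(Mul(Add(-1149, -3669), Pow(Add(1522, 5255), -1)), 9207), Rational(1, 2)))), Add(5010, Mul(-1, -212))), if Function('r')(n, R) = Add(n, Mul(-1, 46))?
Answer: Add(5113, Mul(Rational(-1, 753), Pow(5220048757, Rational(1, 2)))) ≈ 5017.0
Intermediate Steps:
Function('r')(n, R) = Add(-46, n) (Function('r')(n, R) = Add(n, -46) = Add(-46, n))
Add(Add(Function('r')(-63, 154), Mul(-1, Pow(Add(Mul(Add(-1149, -3669), Pow(Add(1522, 5255), -1)), 9207), Rational(1, 2)))), Add(5010, Mul(-1, -212))) = Add(Add(Add(-46, -63), Mul(-1, Pow(Add(Mul(Add(-1149, -3669), Pow(Add(1522, 5255), -1)), 9207), Rational(1, 2)))), Add(5010, Mul(-1, -212))) = Add(Add(-109, Mul(-1, Pow(Add(Mul(-4818, Pow(6777, -1)), 9207), Rational(1, 2)))), Add(5010, 212)) = Add(Add(-109, Mul(-1, Pow(Add(Mul(-4818, Rational(1, 6777)), 9207), Rational(1, 2)))), 5222) = Add(Add(-109, Mul(-1, Pow(Add(Rational(-1606, 2259), 9207), Rational(1, 2)))), 5222) = Add(Add(-109, Mul(-1, Pow(Rational(20797007, 2259), Rational(1, 2)))), 5222) = Add(Add(-109, Mul(-1, Mul(Rational(1, 753), Pow(5220048757, Rational(1, 2))))), 5222) = Add(Add(-109, Mul(Rational(-1, 753), Pow(5220048757, Rational(1, 2)))), 5222) = Add(5113, Mul(Rational(-1, 753), Pow(5220048757, Rational(1, 2))))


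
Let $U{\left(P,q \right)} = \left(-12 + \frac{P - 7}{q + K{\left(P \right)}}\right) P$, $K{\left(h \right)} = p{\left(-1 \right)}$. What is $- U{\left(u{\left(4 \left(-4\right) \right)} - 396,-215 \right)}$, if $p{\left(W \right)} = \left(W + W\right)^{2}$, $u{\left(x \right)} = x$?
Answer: $- \frac{870556}{211} \approx -4125.9$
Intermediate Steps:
$p{\left(W \right)} = 4 W^{2}$ ($p{\left(W \right)} = \left(2 W\right)^{2} = 4 W^{2}$)
$K{\left(h \right)} = 4$ ($K{\left(h \right)} = 4 \left(-1\right)^{2} = 4 \cdot 1 = 4$)
$U{\left(P,q \right)} = P \left(-12 + \frac{-7 + P}{4 + q}\right)$ ($U{\left(P,q \right)} = \left(-12 + \frac{P - 7}{q + 4}\right) P = \left(-12 + \frac{-7 + P}{4 + q}\right) P = P \left(-12 + \frac{-7 + P}{4 + q}\right)$)
$- U{\left(u{\left(4 \left(-4\right) \right)} - 396,-215 \right)} = - \frac{\left(4 \left(-4\right) - 396\right) \left(-55 + \left(4 \left(-4\right) - 396\right) - -2580\right)}{4 - 215} = - \frac{\left(-16 - 396\right) \left(-55 - 412 + 2580\right)}{-211} = - \frac{\left(-412\right) \left(-1\right) \left(-55 - 412 + 2580\right)}{211} = - \frac{\left(-412\right) \left(-1\right) 2113}{211} = \left(-1\right) \frac{870556}{211} = - \frac{870556}{211}$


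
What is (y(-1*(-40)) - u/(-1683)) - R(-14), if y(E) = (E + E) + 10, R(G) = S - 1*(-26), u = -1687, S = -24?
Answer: 146417/1683 ≈ 86.998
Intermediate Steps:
R(G) = 2 (R(G) = -24 - 1*(-26) = -24 + 26 = 2)
y(E) = 10 + 2*E (y(E) = 2*E + 10 = 10 + 2*E)
(y(-1*(-40)) - u/(-1683)) - R(-14) = ((10 + 2*(-1*(-40))) - (-1687)/(-1683)) - 1*2 = ((10 + 2*40) - (-1687)*(-1)/1683) - 2 = ((10 + 80) - 1*1687/1683) - 2 = (90 - 1687/1683) - 2 = 149783/1683 - 2 = 146417/1683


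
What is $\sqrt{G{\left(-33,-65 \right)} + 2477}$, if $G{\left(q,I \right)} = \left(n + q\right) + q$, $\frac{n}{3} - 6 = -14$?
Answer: $\sqrt{2387} \approx 48.857$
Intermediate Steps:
$n = -24$ ($n = 18 + 3 \left(-14\right) = 18 - 42 = -24$)
$G{\left(q,I \right)} = -24 + 2 q$ ($G{\left(q,I \right)} = \left(-24 + q\right) + q = -24 + 2 q$)
$\sqrt{G{\left(-33,-65 \right)} + 2477} = \sqrt{\left(-24 + 2 \left(-33\right)\right) + 2477} = \sqrt{\left(-24 - 66\right) + 2477} = \sqrt{-90 + 2477} = \sqrt{2387}$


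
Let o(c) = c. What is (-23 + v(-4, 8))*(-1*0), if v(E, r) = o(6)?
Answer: 0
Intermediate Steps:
v(E, r) = 6
(-23 + v(-4, 8))*(-1*0) = (-23 + 6)*(-1*0) = -17*0 = 0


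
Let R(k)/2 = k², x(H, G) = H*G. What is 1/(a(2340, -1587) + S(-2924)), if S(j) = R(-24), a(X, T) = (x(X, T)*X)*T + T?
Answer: 1/13790676415965 ≈ 7.2513e-14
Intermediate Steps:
x(H, G) = G*H
a(X, T) = T + T²*X² (a(X, T) = ((T*X)*X)*T + T = (T*X²)*T + T = T²*X² + T = T + T²*X²)
R(k) = 2*k²
S(j) = 1152 (S(j) = 2*(-24)² = 2*576 = 1152)
1/(a(2340, -1587) + S(-2924)) = 1/(-1587*(1 - 1587*2340²) + 1152) = 1/(-1587*(1 - 1587*5475600) + 1152) = 1/(-1587*(1 - 8689777200) + 1152) = 1/(-1587*(-8689777199) + 1152) = 1/(13790676414813 + 1152) = 1/13790676415965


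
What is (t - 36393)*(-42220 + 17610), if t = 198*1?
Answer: 890758950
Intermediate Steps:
t = 198
(t - 36393)*(-42220 + 17610) = (198 - 36393)*(-42220 + 17610) = -36195*(-24610) = 890758950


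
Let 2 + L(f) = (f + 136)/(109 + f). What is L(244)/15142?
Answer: -163/2672563 ≈ -6.0990e-5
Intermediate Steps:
L(f) = -2 + (136 + f)/(109 + f) (L(f) = -2 + (f + 136)/(109 + f) = -2 + (136 + f)/(109 + f))
L(244)/15142 = ((-82 - 1*244)/(109 + 244))/15142 = ((-82 - 244)/353)*(1/15142) = ((1/353)*(-326))*(1/15142) = -326/353*1/15142 = -163/2672563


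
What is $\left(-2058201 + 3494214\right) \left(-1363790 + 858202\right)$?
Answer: $-726030940644$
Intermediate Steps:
$\left(-2058201 + 3494214\right) \left(-1363790 + 858202\right) = 1436013 \left(-505588\right) = -726030940644$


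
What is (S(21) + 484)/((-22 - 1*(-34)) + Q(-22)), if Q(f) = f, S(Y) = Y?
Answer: -101/2 ≈ -50.500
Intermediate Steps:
(S(21) + 484)/((-22 - 1*(-34)) + Q(-22)) = (21 + 484)/((-22 - 1*(-34)) - 22) = 505/((-22 + 34) - 22) = 505/(12 - 22) = 505/(-10) = 505*(-⅒) = -101/2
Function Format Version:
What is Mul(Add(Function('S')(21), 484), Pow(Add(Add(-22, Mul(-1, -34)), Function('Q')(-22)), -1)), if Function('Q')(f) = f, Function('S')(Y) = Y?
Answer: Rational(-101, 2) ≈ -50.500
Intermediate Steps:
Mul(Add(Function('S')(21), 484), Pow(Add(Add(-22, Mul(-1, -34)), Function('Q')(-22)), -1)) = Mul(Add(21, 484), Pow(Add(Add(-22, Mul(-1, -34)), -22), -1)) = Mul(505, Pow(Add(Add(-22, 34), -22), -1)) = Mul(505, Pow(Add(12, -22), -1)) = Mul(505, Pow(-10, -1)) = Mul(505, Rational(-1, 10)) = Rational(-101, 2)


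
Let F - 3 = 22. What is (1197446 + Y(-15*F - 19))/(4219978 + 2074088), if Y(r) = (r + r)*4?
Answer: 199049/1049011 ≈ 0.18975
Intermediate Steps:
F = 25 (F = 3 + 22 = 25)
Y(r) = 8*r (Y(r) = (2*r)*4 = 8*r)
(1197446 + Y(-15*F - 19))/(4219978 + 2074088) = (1197446 + 8*(-15*25 - 19))/(4219978 + 2074088) = (1197446 + 8*(-375 - 19))/6294066 = (1197446 + 8*(-394))*(1/6294066) = (1197446 - 3152)*(1/6294066) = 1194294*(1/6294066) = 199049/1049011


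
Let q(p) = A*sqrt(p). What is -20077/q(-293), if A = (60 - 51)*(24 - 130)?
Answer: -20077*I*sqrt(293)/279522 ≈ -1.2295*I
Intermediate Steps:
A = -954 (A = 9*(-106) = -954)
q(p) = -954*sqrt(p)
-20077/q(-293) = -20077*I*sqrt(293)/279522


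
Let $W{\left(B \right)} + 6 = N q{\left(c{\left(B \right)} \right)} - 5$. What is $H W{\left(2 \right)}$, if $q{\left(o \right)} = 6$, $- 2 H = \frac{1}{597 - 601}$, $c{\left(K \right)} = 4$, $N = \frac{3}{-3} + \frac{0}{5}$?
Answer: $- \frac{17}{8} \approx -2.125$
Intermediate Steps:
$N = -1$ ($N = 3 \left(- \frac{1}{3}\right) + 0 \cdot \frac{1}{5} = -1 + 0 = -1$)
$H = \frac{1}{8}$ ($H = - \frac{1}{2 \left(597 - 601\right)} = - \frac{1}{2 \left(-4\right)} = \left(- \frac{1}{2}\right) \left(- \frac{1}{4}\right) = \frac{1}{8} \approx 0.125$)
$W{\left(B \right)} = -17$ ($W{\left(B \right)} = -6 - 11 = -17$)
$H W{\left(2 \right)} = \frac{1}{8} \left(-17\right) = - \frac{17}{8}$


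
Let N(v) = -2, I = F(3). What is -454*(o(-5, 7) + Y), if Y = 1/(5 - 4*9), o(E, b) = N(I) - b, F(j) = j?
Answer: 127120/31 ≈ 4100.6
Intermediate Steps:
I = 3
o(E, b) = -2 - b
Y = -1/31 (Y = 1/(5 - 36) = 1/(-31) = -1/31 ≈ -0.032258)
-454*(o(-5, 7) + Y) = -454*((-2 - 1*7) - 1/31) = -454*((-2 - 7) - 1/31) = -454*(-9 - 1/31) = -454*(-280/31) = 127120/31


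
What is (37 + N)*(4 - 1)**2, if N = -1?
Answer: 324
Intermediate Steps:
(37 + N)*(4 - 1)**2 = (37 - 1)*(4 - 1)**2 = 36*3**2 = 36*9 = 324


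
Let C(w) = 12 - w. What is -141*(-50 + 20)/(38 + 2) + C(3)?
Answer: 459/4 ≈ 114.75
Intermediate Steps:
-141*(-50 + 20)/(38 + 2) + C(3) = -141*(-50 + 20)/(38 + 2) + (12 - 1*3) = -(-4230)/40 + (12 - 3) = -(-4230)/40 + 9 = -141*(-¾) + 9 = 423/4 + 9 = 459/4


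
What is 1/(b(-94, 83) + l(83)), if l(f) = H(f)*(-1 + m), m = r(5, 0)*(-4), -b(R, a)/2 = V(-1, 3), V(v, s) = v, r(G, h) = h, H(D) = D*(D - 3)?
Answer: -1/6638 ≈ -0.00015065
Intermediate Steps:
H(D) = D*(-3 + D)
b(R, a) = 2 (b(R, a) = -2*(-1) = 2)
m = 0 (m = 0*(-4) = 0)
l(f) = -f*(-3 + f) (l(f) = (f*(-3 + f))*(-1 + 0) = (f*(-3 + f))*(-1) = -f*(-3 + f))
1/(b(-94, 83) + l(83)) = 1/(2 + 83*(3 - 1*83)) = 1/(2 + 83*(3 - 83)) = 1/(2 + 83*(-80)) = 1/(2 - 6640) = 1/(-6638) = -1/6638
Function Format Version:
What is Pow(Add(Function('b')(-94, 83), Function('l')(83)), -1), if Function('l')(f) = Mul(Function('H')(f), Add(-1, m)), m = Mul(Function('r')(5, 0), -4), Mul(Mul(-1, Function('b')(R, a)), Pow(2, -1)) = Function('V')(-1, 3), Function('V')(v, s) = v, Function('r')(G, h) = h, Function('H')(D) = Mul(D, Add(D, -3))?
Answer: Rational(-1, 6638) ≈ -0.00015065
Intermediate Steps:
Function('H')(D) = Mul(D, Add(-3, D))
Function('b')(R, a) = 2 (Function('b')(R, a) = Mul(-2, -1) = 2)
m = 0 (m = Mul(0, -4) = 0)
Function('l')(f) = Mul(-1, f, Add(-3, f)) (Function('l')(f) = Mul(Mul(f, Add(-3, f)), Add(-1, 0)) = Mul(Mul(f, Add(-3, f)), -1) = Mul(-1, f, Add(-3, f)))
Pow(Add(Function('b')(-94, 83), Function('l')(83)), -1) = Pow(Add(2, Mul(83, Add(3, Mul(-1, 83)))), -1) = Pow(Add(2, Mul(83, Add(3, -83))), -1) = Pow(Add(2, Mul(83, -80)), -1) = Pow(Add(2, -6640), -1) = Pow(-6638, -1) = Rational(-1, 6638)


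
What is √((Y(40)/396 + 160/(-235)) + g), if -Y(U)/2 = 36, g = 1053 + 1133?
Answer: 6*√16223977/517 ≈ 46.745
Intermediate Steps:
g = 2186
Y(U) = -72 (Y(U) = -2*36 = -72)
√((Y(40)/396 + 160/(-235)) + g) = √((-72/396 + 160/(-235)) + 2186) = √((-72*1/396 + 160*(-1/235)) + 2186) = √((-2/11 - 32/47) + 2186) = √(-446/517 + 2186) = √(1129716/517) = 6*√16223977/517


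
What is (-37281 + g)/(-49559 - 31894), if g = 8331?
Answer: 9650/27151 ≈ 0.35542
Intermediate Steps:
(-37281 + g)/(-49559 - 31894) = (-37281 + 8331)/(-49559 - 31894) = -28950/(-81453) = -28950*(-1/81453) = 9650/27151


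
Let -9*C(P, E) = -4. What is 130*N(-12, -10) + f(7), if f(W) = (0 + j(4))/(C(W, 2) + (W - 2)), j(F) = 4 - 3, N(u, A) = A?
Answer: -63691/49 ≈ -1299.8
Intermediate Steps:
C(P, E) = 4/9 (C(P, E) = -⅑*(-4) = 4/9)
j(F) = 1
f(W) = 1/(-14/9 + W) (f(W) = (0 + 1)/(4/9 + (W - 2)) = 1/(4/9 + (-2 + W)) = 1/(-14/9 + W))
130*N(-12, -10) + f(7) = 130*(-10) + 9/(-14 + 9*7) = -1300 + 9/(-14 + 63) = -1300 + 9/49 = -63691/49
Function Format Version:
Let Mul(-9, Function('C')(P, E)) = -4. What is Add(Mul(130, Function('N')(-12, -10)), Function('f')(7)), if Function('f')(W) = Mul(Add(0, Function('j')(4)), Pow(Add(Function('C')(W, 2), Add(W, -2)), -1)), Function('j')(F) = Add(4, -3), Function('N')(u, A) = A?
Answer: Rational(-63691, 49) ≈ -1299.8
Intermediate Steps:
Function('C')(P, E) = Rational(4, 9) (Function('C')(P, E) = Mul(Rational(-1, 9), -4) = Rational(4, 9))
Function('j')(F) = 1
Function('f')(W) = Pow(Add(Rational(-14, 9), W), -1) (Function('f')(W) = Mul(Add(0, 1), Pow(Add(Rational(4, 9), Add(W, -2)), -1)) = Mul(1, Pow(Add(Rational(4, 9), Add(-2, W)), -1)) = Mul(1, Pow(Add(Rational(-14, 9), W), -1)) = Pow(Add(Rational(-14, 9), W), -1))
Add(Mul(130, Function('N')(-12, -10)), Function('f')(7)) = Add(Mul(130, -10), Mul(9, Pow(Add(-14, Mul(9, 7)), -1))) = Add(-1300, Mul(9, Pow(Add(-14, 63), -1))) = Add(-1300, Mul(9, Pow(49, -1))) = Add(-1300, Mul(9, Rational(1, 49))) = Add(-1300, Rational(9, 49)) = Rational(-63691, 49)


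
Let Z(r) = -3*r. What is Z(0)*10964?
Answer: 0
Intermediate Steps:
Z(0)*10964 = -3*0*10964 = 0*10964 = 0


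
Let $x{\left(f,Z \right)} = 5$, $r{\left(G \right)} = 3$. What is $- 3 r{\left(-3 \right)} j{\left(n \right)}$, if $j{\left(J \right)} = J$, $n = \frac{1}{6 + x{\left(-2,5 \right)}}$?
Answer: $- \frac{9}{11} \approx -0.81818$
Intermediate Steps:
$n = \frac{1}{11}$ ($n = \frac{1}{6 + 5} = \frac{1}{11} \approx 0.090909$)
$- 3 r{\left(-3 \right)} j{\left(n \right)} = \left(-3\right) 3 \cdot \frac{1}{11} = \left(-9\right) \frac{1}{11} = - \frac{9}{11}$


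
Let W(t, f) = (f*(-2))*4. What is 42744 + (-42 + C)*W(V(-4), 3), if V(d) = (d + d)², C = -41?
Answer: 44736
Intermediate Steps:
V(d) = 4*d² (V(d) = (2*d)² = 4*d²)
W(t, f) = -8*f (W(t, f) = -2*f*4 = -8*f)
42744 + (-42 + C)*W(V(-4), 3) = 42744 + (-42 - 41)*(-8*3) = 42744 - 83*(-24) = 42744 + 1992 = 44736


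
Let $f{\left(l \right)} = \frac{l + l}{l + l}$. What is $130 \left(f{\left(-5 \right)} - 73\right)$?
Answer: $-9360$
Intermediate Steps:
$f{\left(l \right)} = 1$ ($f{\left(l \right)} = \frac{2 l}{2 l} = 2 l \frac{1}{2 l} = 1$)
$130 \left(f{\left(-5 \right)} - 73\right) = 130 \left(1 - 73\right) = 130 \left(-72\right) = -9360$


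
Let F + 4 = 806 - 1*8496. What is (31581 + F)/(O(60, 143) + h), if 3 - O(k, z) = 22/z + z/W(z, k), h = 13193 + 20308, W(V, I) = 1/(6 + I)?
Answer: 310531/312856 ≈ 0.99257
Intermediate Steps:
h = 33501
F = -7694 (F = -4 + (806 - 1*8496) = -4 + (806 - 8496) = -4 - 7690 = -7694)
O(k, z) = 3 - 22/z - z*(6 + k) (O(k, z) = 3 - (22/z + z/(1/(6 + k))) = 3 - (22/z + z*(6 + k)) = 3 + (-22/z - z*(6 + k)) = 3 - 22/z - z*(6 + k))
(31581 + F)/(O(60, 143) + h) = (31581 - 7694)/((-22 + 143*(3 - 1*143*(6 + 60)))/143 + 33501) = 23887/((-22 + 143*(3 - 1*143*66))/143 + 33501) = 23887/((-22 + 143*(3 - 9438))/143 + 33501) = 23887/((-22 + 143*(-9435))/143 + 33501) = 23887/((-22 - 1349205)/143 + 33501) = 23887/((1/143)*(-1349227) + 33501) = 23887/(-122657/13 + 33501) = 23887/(312856/13) = 23887*(13/312856) = 310531/312856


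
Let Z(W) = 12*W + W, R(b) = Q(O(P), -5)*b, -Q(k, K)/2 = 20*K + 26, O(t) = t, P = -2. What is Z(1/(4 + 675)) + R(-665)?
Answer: -66827167/679 ≈ -98420.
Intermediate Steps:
Q(k, K) = -52 - 40*K (Q(k, K) = -2*(20*K + 26) = -2*(26 + 20*K) = -52 - 40*K)
R(b) = 148*b (R(b) = (-52 - 40*(-5))*b = (-52 + 200)*b = 148*b)
Z(W) = 13*W
Z(1/(4 + 675)) + R(-665) = 13/(4 + 675) + 148*(-665) = 13/679 - 98420 = -66827167/679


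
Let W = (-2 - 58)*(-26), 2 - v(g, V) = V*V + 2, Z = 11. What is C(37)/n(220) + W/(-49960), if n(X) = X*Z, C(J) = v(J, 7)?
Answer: -155581/3022580 ≈ -0.051473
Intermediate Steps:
v(g, V) = -V**2 (v(g, V) = 2 - (V*V + 2) = 2 - (V**2 + 2) = 2 - (2 + V**2) = 2 + (-2 - V**2) = -V**2)
C(J) = -49 (C(J) = -1*7**2 = -1*49 = -49)
n(X) = 11*X (n(X) = X*11 = 11*X)
W = 1560 (W = -60*(-26) = 1560)
C(37)/n(220) + W/(-49960) = -49/(11*220) + 1560/(-49960) = -49/2420 + 1560*(-1/49960) = -49*1/2420 - 39/1249 = -49/2420 - 39/1249 = -155581/3022580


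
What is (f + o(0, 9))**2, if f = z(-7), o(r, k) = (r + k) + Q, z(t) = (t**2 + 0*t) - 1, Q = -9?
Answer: 2304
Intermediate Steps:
z(t) = -1 + t**2 (z(t) = (t**2 + 0) - 1 = t**2 - 1 = -1 + t**2)
o(r, k) = -9 + k + r (o(r, k) = (r + k) - 9 = (k + r) - 9 = -9 + k + r)
f = 48 (f = -1 + (-7)**2 = -1 + 49 = 48)
(f + o(0, 9))**2 = (48 + (-9 + 9 + 0))**2 = (48 + 0)**2 = 48**2 = 2304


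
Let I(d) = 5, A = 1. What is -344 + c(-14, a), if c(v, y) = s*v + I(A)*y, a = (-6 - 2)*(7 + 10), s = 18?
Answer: -1276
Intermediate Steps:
a = -136 (a = -8*17 = -136)
c(v, y) = 5*y + 18*v (c(v, y) = 18*v + 5*y = 5*y + 18*v)
-344 + c(-14, a) = -344 + (5*(-136) + 18*(-14)) = -344 + (-680 - 252) = -344 - 932 = -1276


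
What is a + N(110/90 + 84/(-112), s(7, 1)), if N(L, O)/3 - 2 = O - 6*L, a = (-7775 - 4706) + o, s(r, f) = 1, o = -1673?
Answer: -28307/2 ≈ -14154.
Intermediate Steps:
a = -14154 (a = (-7775 - 4706) - 1673 = -12481 - 1673 = -14154)
N(L, O) = 6 - 18*L + 3*O (N(L, O) = 6 + 3*(O - 6*L) = 6 + (-18*L + 3*O) = 6 - 18*L + 3*O)
a + N(110/90 + 84/(-112), s(7, 1)) = -14154 + (6 - 18*(110/90 + 84/(-112)) + 3*1) = -14154 + (6 - 18*(110*(1/90) + 84*(-1/112)) + 3) = -14154 + (6 - 18*(11/9 - ¾) + 3) = -14154 + (6 - 18*17/36 + 3) = -14154 + (6 - 17/2 + 3) = -14154 + ½ = -28307/2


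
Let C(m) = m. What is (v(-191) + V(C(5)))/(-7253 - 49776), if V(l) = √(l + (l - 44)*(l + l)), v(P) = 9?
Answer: -9/57029 - I*√385/57029 ≈ -0.00015781 - 0.00034406*I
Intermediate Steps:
V(l) = √(l + 2*l*(-44 + l)) (V(l) = √(l + (-44 + l)*(2*l)) = √(l + 2*l*(-44 + l)))
(v(-191) + V(C(5)))/(-7253 - 49776) = (9 + √(5*(-87 + 2*5)))/(-7253 - 49776) = (9 + √(5*(-87 + 10)))/(-57029) = (9 + √(5*(-77)))*(-1/57029) = (9 + √(-385))*(-1/57029) = (9 + I*√385)*(-1/57029) = -9/57029 - I*√385/57029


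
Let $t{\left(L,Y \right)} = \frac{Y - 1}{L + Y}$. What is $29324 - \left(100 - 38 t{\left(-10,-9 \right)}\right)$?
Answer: $29244$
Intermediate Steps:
$t{\left(L,Y \right)} = \frac{-1 + Y}{L + Y}$
$29324 - \left(100 - 38 t{\left(-10,-9 \right)}\right) = 29324 - \left(100 - 38 \frac{-1 - 9}{-10 - 9}\right) = 29324 - \left(100 - 38 \frac{1}{-19} \left(-10\right)\right) = 29324 - \left(100 - 38 \left(\left(- \frac{1}{19}\right) \left(-10\right)\right)\right) = 29324 - \left(100 - 20\right) = 29324 - 80 = 29244$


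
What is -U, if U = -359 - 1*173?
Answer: 532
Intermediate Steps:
U = -532 (U = -359 - 173 = -532)
-U = -1*(-532) = 532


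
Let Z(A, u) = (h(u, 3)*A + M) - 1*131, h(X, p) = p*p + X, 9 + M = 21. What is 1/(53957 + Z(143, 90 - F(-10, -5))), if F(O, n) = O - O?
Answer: 1/67995 ≈ 1.4707e-5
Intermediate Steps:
F(O, n) = 0
M = 12 (M = -9 + 21 = 12)
h(X, p) = X + p**2 (h(X, p) = p**2 + X = X + p**2)
Z(A, u) = -119 + A*(9 + u) (Z(A, u) = ((u + 3**2)*A + 12) - 1*131 = ((u + 9)*A + 12) - 131 = ((9 + u)*A + 12) - 131 = (A*(9 + u) + 12) - 131 = (12 + A*(9 + u)) - 131 = -119 + A*(9 + u))
1/(53957 + Z(143, 90 - F(-10, -5))) = 1/(53957 + (-119 + 143*(9 + (90 - 1*0)))) = 1/(53957 + (-119 + 143*(9 + (90 + 0)))) = 1/(53957 + (-119 + 143*(9 + 90))) = 1/(53957 + (-119 + 143*99)) = 1/(53957 + (-119 + 14157)) = 1/(53957 + 14038) = 1/67995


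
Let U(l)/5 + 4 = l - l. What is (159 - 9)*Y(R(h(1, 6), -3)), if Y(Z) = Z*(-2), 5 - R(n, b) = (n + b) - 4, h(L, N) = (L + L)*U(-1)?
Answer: -15600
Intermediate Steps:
U(l) = -20 (U(l) = -20 + 5*(l - l) = -20 + 5*0 = -20 + 0 = -20)
h(L, N) = -40*L (h(L, N) = (L + L)*(-20) = (2*L)*(-20) = -40*L)
R(n, b) = 9 - b - n (R(n, b) = 5 - ((n + b) - 4) = 5 - ((b + n) - 4) = 5 - (-4 + b + n) = 5 + (4 - b - n) = 9 - b - n)
Y(Z) = -2*Z
(159 - 9)*Y(R(h(1, 6), -3)) = (159 - 9)*(-2*(9 - 1*(-3) - (-40))) = 150*(-2*(9 + 3 - 1*(-40))) = 150*(-2*(9 + 3 + 40)) = 150*(-2*52) = 150*(-104) = -15600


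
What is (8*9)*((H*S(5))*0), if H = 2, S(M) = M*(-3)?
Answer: 0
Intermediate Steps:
S(M) = -3*M
(8*9)*((H*S(5))*0) = (8*9)*((2*(-3*5))*0) = 72*((2*(-15))*0) = 72*(-30*0) = 72*0 = 0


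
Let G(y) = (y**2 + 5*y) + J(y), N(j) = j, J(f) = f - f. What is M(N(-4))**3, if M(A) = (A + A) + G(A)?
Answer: -1728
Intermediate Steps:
J(f) = 0
G(y) = y**2 + 5*y (G(y) = (y**2 + 5*y) + 0 = y**2 + 5*y)
M(A) = 2*A + A*(5 + A) (M(A) = (A + A) + A*(5 + A) = 2*A + A*(5 + A))
M(N(-4))**3 = (-4*(7 - 4))**3 = (-4*3)**3 = (-12)**3 = -1728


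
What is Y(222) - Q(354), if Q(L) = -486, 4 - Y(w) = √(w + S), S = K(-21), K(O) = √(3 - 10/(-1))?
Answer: 490 - √(222 + √13) ≈ 474.98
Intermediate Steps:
K(O) = √13 (K(O) = √(3 - 10*(-1)) = √(3 + 10) = √13)
S = √13 ≈ 3.6056
Y(w) = 4 - √(w + √13)
Y(222) - Q(354) = (4 - √(222 + √13)) - 1*(-486) = (4 - √(222 + √13)) + 486 = 490 - √(222 + √13)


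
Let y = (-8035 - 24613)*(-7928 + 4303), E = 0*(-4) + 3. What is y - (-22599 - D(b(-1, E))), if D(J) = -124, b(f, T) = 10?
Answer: 118371475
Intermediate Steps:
E = 3 (E = 0 + 3 = 3)
y = 118349000 (y = -32648*(-3625) = 118349000)
y - (-22599 - D(b(-1, E))) = 118349000 - (-22599 - 1*(-124)) = 118349000 - (-22599 + 124) = 118349000 - 1*(-22475) = 118349000 + 22475 = 118371475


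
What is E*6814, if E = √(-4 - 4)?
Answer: 13628*I*√2 ≈ 19273.0*I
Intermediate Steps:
E = 2*I*√2 (E = √(-8) = 2*I*√2 ≈ 2.8284*I)
E*6814 = (2*I*√2)*6814 = 13628*I*√2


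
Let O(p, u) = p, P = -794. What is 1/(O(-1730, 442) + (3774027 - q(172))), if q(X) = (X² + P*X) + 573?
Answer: 1/3878708 ≈ 2.5782e-7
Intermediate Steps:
q(X) = 573 + X² - 794*X (q(X) = (X² - 794*X) + 573 = 573 + X² - 794*X)
1/(O(-1730, 442) + (3774027 - q(172))) = 1/(-1730 + (3774027 - (573 + 172² - 794*172))) = 1/(-1730 + (3774027 - (573 + 29584 - 136568))) = 1/(-1730 + (3774027 - 1*(-106411))) = 1/(-1730 + (3774027 + 106411)) = 1/(-1730 + 3880438) = 1/3878708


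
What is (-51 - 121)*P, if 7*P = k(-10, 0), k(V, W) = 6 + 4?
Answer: -1720/7 ≈ -245.71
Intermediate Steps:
k(V, W) = 10
P = 10/7 (P = (⅐)*10 = 10/7 ≈ 1.4286)
(-51 - 121)*P = (-51 - 121)*(10/7) = -172*10/7 = -1720/7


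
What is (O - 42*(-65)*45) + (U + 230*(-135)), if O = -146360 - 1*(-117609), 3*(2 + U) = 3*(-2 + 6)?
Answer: 63051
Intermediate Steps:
U = 2 (U = -2 + (3*(-2 + 6))/3 = -2 + (3*4)/3 = -2 + (⅓)*12 = -2 + 4 = 2)
O = -28751 (O = -146360 + 117609 = -28751)
(O - 42*(-65)*45) + (U + 230*(-135)) = (-28751 - 42*(-65)*45) + (2 + 230*(-135)) = (-28751 + 2730*45) + (2 - 31050) = (-28751 + 122850) - 31048 = 94099 - 31048 = 63051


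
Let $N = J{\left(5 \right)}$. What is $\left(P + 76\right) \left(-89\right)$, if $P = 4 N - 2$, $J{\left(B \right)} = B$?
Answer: $-8366$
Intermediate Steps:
$N = 5$
$P = 18$ ($P = 4 \cdot 5 - 2 = 20 - 2 = 18$)
$\left(P + 76\right) \left(-89\right) = \left(18 + 76\right) \left(-89\right) = 94 \left(-89\right) = -8366$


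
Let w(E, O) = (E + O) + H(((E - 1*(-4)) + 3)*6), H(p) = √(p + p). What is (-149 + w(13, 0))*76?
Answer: -10336 + 304*√15 ≈ -9158.6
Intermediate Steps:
H(p) = √2*√p (H(p) = √(2*p) = √2*√p)
w(E, O) = E + O + √2*√(42 + 6*E) (w(E, O) = (E + O) + √2*√(((E - 1*(-4)) + 3)*6) = (E + O) + √2*√(((E + 4) + 3)*6) = (E + O) + √2*√(((4 + E) + 3)*6) = (E + O) + √2*√((7 + E)*6) = (E + O) + √2*√(42 + 6*E) = E + O + √2*√(42 + 6*E))
(-149 + w(13, 0))*76 = (-149 + (13 + 0 + 2*√(21 + 3*13)))*76 = (-149 + (13 + 0 + 2*√(21 + 39)))*76 = (-149 + (13 + 0 + 2*√60))*76 = (-149 + (13 + 0 + 2*(2*√15)))*76 = (-149 + (13 + 0 + 4*√15))*76 = (-149 + (13 + 4*√15))*76 = (-136 + 4*√15)*76 = -10336 + 304*√15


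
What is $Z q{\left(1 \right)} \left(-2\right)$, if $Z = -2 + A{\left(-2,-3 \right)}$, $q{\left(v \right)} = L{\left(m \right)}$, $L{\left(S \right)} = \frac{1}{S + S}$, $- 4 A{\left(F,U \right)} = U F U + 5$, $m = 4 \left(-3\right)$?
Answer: $\frac{5}{48} \approx 0.10417$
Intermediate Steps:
$m = -12$
$A{\left(F,U \right)} = - \frac{5}{4} - \frac{F U^{2}}{4}$ ($A{\left(F,U \right)} = - \frac{U F U + 5}{4} = - \frac{F U U + 5}{4} = - \frac{F U^{2} + 5}{4} = - \frac{5 + F U^{2}}{4} = - \frac{5}{4} - \frac{F U^{2}}{4}$)
$L{\left(S \right)} = \frac{1}{2 S}$
$q{\left(v \right)} = - \frac{1}{24}$ ($q{\left(v \right)} = \frac{1}{2 \left(-12\right)} = \frac{1}{2} \left(- \frac{1}{12}\right) = - \frac{1}{24}$)
$Z = \frac{5}{4}$ ($Z = -2 - \left(\frac{5}{4} - \frac{\left(-3\right)^{2}}{2}\right) = -2 - \left(\frac{5}{4} - \frac{9}{2}\right) = -2 + \left(- \frac{5}{4} + \frac{9}{2}\right) = -2 + \frac{13}{4} = \frac{5}{4} \approx 1.25$)
$Z q{\left(1 \right)} \left(-2\right) = \frac{5}{4} \left(- \frac{1}{24}\right) \left(-2\right) = \left(- \frac{5}{96}\right) \left(-2\right) = \frac{5}{48}$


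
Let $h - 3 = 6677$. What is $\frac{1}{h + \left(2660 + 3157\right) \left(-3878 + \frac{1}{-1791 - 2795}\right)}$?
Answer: $- \frac{4586}{103421854373} \approx -4.4343 \cdot 10^{-8}$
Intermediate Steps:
$h = 6680$ ($h = 3 + 6677 = 6680$)
$\frac{1}{h + \left(2660 + 3157\right) \left(-3878 + \frac{1}{-1791 - 2795}\right)} = \frac{1}{6680 + \left(2660 + 3157\right) \left(-3878 + \frac{1}{-1791 - 2795}\right)} = \frac{1}{6680 + 5817 \left(-3878 + \frac{1}{-4586}\right)} = \frac{1}{6680 + 5817 \left(-3878 - \frac{1}{4586}\right)} = \frac{1}{6680 + 5817 \left(- \frac{17784509}{4586}\right)} = \frac{1}{6680 - \frac{103452488853}{4586}} = \frac{1}{- \frac{103421854373}{4586}} = - \frac{4586}{103421854373}$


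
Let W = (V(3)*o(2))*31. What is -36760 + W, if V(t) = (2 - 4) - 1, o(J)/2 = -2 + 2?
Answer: -36760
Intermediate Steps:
o(J) = 0 (o(J) = 2*(-2 + 2) = 2*0 = 0)
V(t) = -3 (V(t) = -2 - 1 = -3)
W = 0 (W = -3*0*31 = 0*31 = 0)
-36760 + W = -36760 + 0 = -36760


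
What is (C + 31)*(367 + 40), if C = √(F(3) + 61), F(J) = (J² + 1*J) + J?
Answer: 12617 + 814*√19 ≈ 16165.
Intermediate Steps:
F(J) = J² + 2*J (F(J) = (J² + J) + J = (J + J²) + J = J² + 2*J)
C = 2*√19 (C = √(3*(2 + 3) + 61) = √(3*5 + 61) = √(15 + 61) = √76 = 2*√19 ≈ 8.7178)
(C + 31)*(367 + 40) = (2*√19 + 31)*(367 + 40) = (31 + 2*√19)*407 = 12617 + 814*√19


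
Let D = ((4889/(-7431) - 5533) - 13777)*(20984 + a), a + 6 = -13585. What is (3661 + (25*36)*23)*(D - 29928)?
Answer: -25849442607032075/7431 ≈ -3.4786e+12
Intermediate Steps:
a = -13591 (a = -6 - 13585 = -13591)
D = -1060877010107/7431 (D = ((4889/(-7431) - 5533) - 13777)*(20984 - 13591) = ((4889*(-1/7431) - 5533) - 13777)*7393 = ((-4889/7431 - 5533) - 13777)*7393 = (-41120612/7431 - 13777)*7393 = -143497499/7431*7393 = -1060877010107/7431 ≈ -1.4276e+8)
(3661 + (25*36)*23)*(D - 29928) = (3661 + (25*36)*23)*(-1060877010107/7431 - 29928) = (3661 + 900*23)*(-1061099405075/7431) = (3661 + 20700)*(-1061099405075/7431) = 24361*(-1061099405075/7431) = -25849442607032075/7431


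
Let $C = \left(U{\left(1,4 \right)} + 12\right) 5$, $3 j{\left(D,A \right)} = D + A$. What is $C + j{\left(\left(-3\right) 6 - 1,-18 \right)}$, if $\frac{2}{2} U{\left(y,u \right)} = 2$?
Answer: $\frac{173}{3} \approx 57.667$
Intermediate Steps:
$U{\left(y,u \right)} = 2$
$j{\left(D,A \right)} = \frac{A}{3} + \frac{D}{3}$ ($j{\left(D,A \right)} = \frac{D + A}{3} = \frac{A + D}{3} = \frac{A}{3} + \frac{D}{3}$)
$C = 70$ ($C = \left(2 + 12\right) 5 = 14 \cdot 5 = 70$)
$C + j{\left(\left(-3\right) 6 - 1,-18 \right)} = 70 + \left(\frac{1}{3} \left(-18\right) + \frac{\left(-3\right) 6 - 1}{3}\right) = 70 + \left(-6 + \frac{-18 - 1}{3}\right) = 70 + \left(-6 + \frac{1}{3} \left(-19\right)\right) = 70 - \frac{37}{3} = \frac{173}{3}$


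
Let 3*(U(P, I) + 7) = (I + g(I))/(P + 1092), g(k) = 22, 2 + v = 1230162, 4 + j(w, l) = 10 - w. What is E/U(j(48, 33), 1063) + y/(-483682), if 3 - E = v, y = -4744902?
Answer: 26776637011479/144862759 ≈ 1.8484e+5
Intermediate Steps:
j(w, l) = 6 - w (j(w, l) = -4 + (10 - w) = 6 - w)
v = 1230160 (v = -2 + 1230162 = 1230160)
U(P, I) = -7 + (22 + I)/(3*(1092 + P)) (U(P, I) = -7 + ((I + 22)/(P + 1092))/3 = -7 + ((22 + I)/(1092 + P))/3 = -7 + (22 + I)/(3*(1092 + P)))
E = -1230157 (E = 3 - 1*1230160 = 3 - 1230160 = -1230157)
E/U(j(48, 33), 1063) + y/(-483682) = -1230157*3*(1092 + (6 - 1*48))/(-22910 + 1063 - 21*(6 - 1*48)) - 4744902/(-483682) = -1230157*3*(1092 + (6 - 48))/(-22910 + 1063 - 21*(6 - 48)) - 4744902*(-1/483682) = -1230157*3*(1092 - 42)/(-22910 + 1063 - 21*(-42)) + 2372451/241841 = -1230157*3150/(-22910 + 1063 + 882) + 2372451/241841 = -1230157/((1/3)*(1/1050)*(-20965)) + 2372451/241841 = -1230157/(-599/90) + 2372451/241841 = -1230157*(-90/599) + 2372451/241841 = 110714130/599 + 2372451/241841 = 26776637011479/144862759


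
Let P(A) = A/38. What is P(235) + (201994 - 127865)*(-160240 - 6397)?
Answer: -469400098339/38 ≈ -1.2353e+10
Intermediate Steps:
P(A) = A/38 (P(A) = A*(1/38) = A/38)
P(235) + (201994 - 127865)*(-160240 - 6397) = (1/38)*235 + (201994 - 127865)*(-160240 - 6397) = 235/38 + 74129*(-166637) = 235/38 - 12352634173 = -469400098339/38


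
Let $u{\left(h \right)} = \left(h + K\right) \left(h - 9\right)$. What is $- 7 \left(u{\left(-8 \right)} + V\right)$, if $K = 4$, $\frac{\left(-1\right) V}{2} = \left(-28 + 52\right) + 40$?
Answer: $420$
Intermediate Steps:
$V = -128$ ($V = - 2 \left(\left(-28 + 52\right) + 40\right) = - 2 \left(24 + 40\right) = \left(-2\right) 64 = -128$)
$u{\left(h \right)} = \left(-9 + h\right) \left(4 + h\right)$ ($u{\left(h \right)} = \left(h + 4\right) \left(h - 9\right) = \left(4 + h\right) \left(-9 + h\right) = \left(-9 + h\right) \left(4 + h\right)$)
$- 7 \left(u{\left(-8 \right)} + V\right) = - 7 \left(\left(-36 + \left(-8\right)^{2} - -40\right) - 128\right) = - 7 \left(\left(-36 + 64 + 40\right) - 128\right) = - 7 \left(68 - 128\right) = \left(-7\right) \left(-60\right) = 420$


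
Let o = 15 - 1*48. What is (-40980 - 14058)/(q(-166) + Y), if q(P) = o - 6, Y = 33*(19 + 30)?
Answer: -9173/263 ≈ -34.878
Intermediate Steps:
o = -33 (o = 15 - 48 = -33)
Y = 1617 (Y = 33*49 = 1617)
q(P) = -39 (q(P) = -33 - 6 = -39)
(-40980 - 14058)/(q(-166) + Y) = (-40980 - 14058)/(-39 + 1617) = -55038/1578 = -55038*1/1578 = -9173/263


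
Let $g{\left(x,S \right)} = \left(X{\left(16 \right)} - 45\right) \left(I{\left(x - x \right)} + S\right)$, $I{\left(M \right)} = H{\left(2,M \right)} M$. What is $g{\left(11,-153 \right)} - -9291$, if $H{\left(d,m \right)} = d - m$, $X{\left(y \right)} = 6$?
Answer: $15258$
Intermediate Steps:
$I{\left(M \right)} = M \left(2 - M\right)$ ($I{\left(M \right)} = \left(2 - M\right) M = M \left(2 - M\right)$)
$g{\left(x,S \right)} = - 39 S$ ($g{\left(x,S \right)} = \left(6 - 45\right) \left(\left(x - x\right) \left(2 - \left(x - x\right)\right) + S\right) = - 39 \left(0 \left(2 - 0\right) + S\right) = - 39 \left(0 \left(2 + 0\right) + S\right) = - 39 \left(0 \cdot 2 + S\right) = - 39 \left(0 + S\right) = - 39 S$)
$g{\left(11,-153 \right)} - -9291 = \left(-39\right) \left(-153\right) - -9291 = 5967 + 9291 = 15258$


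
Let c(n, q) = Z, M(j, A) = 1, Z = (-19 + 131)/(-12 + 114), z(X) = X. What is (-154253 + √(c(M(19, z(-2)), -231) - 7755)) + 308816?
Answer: 154563 + I*√20167899/51 ≈ 1.5456e+5 + 88.056*I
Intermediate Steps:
Z = 56/51 (Z = 112/102 = 112*(1/102) = 56/51 ≈ 1.0980)
c(n, q) = 56/51
(-154253 + √(c(M(19, z(-2)), -231) - 7755)) + 308816 = (-154253 + √(56/51 - 7755)) + 308816 = (-154253 + √(-395449/51)) + 308816 = (-154253 + I*√20167899/51) + 308816 = 154563 + I*√20167899/51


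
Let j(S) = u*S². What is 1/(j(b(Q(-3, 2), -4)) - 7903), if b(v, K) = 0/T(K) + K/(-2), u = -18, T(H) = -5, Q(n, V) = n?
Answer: -1/7975 ≈ -0.00012539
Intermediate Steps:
b(v, K) = -K/2 (b(v, K) = 0/(-5) + K/(-2) = 0*(-⅕) + K*(-½) = 0 - K/2 = -K/2)
j(S) = -18*S²
1/(j(b(Q(-3, 2), -4)) - 7903) = 1/(-18*(-½*(-4))² - 7903) = 1/(-18*2² - 7903) = 1/(-18*4 - 7903) = 1/(-72 - 7903) = 1/(-7975) = -1/7975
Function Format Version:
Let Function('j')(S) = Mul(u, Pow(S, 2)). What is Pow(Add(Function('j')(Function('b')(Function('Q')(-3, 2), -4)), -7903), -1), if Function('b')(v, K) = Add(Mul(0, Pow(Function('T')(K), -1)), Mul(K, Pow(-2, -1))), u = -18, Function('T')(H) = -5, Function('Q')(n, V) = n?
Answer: Rational(-1, 7975) ≈ -0.00012539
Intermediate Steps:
Function('b')(v, K) = Mul(Rational(-1, 2), K) (Function('b')(v, K) = Add(Mul(0, Pow(-5, -1)), Mul(K, Pow(-2, -1))) = Add(Mul(0, Rational(-1, 5)), Mul(K, Rational(-1, 2))) = Add(0, Mul(Rational(-1, 2), K)) = Mul(Rational(-1, 2), K))
Function('j')(S) = Mul(-18, Pow(S, 2))
Pow(Add(Function('j')(Function('b')(Function('Q')(-3, 2), -4)), -7903), -1) = Pow(Add(Mul(-18, Pow(Mul(Rational(-1, 2), -4), 2)), -7903), -1) = Pow(Add(Mul(-18, Pow(2, 2)), -7903), -1) = Pow(Add(Mul(-18, 4), -7903), -1) = Pow(Add(-72, -7903), -1) = Pow(-7975, -1) = Rational(-1, 7975)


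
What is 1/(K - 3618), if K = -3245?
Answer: -1/6863 ≈ -0.00014571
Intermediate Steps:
1/(K - 3618) = 1/(-3245 - 3618) = 1/(-6863) = -1/6863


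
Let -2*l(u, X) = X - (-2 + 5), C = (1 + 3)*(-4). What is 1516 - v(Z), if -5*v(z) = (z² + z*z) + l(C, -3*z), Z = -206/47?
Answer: 6727153/4418 ≈ 1522.7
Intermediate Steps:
C = -16 (C = 4*(-4) = -16)
l(u, X) = 3/2 - X/2 (l(u, X) = -(X - (-2 + 5))/2 = -(X - 1*3)/2 = -(X - 3)/2 = -(-3 + X)/2 = 3/2 - X/2)
Z = -206/47 (Z = -206*1/47 = -206/47 ≈ -4.3830)
v(z) = -3/10 - 3*z/10 - 2*z²/5 (v(z) = -((z² + z*z) + (3/2 - (-3)*z/2))/5 = -((z² + z²) + (3/2 + 3*z/2))/5 = -(2*z² + (3/2 + 3*z/2))/5 = -(3/2 + 2*z² + 3*z/2)/5 = -3/10 - 3*z/10 - 2*z²/5)
1516 - v(Z) = 1516 - (-3/10 - 3/10*(-206/47) - 2*(-206/47)²/5) = 1516 - (-3/10 + 309/235 - ⅖*42436/2209) = 1516 - (-3/10 + 309/235 - 84872/11045) = 1516 - 1*(-29465/4418) = 1516 + 29465/4418 = 6727153/4418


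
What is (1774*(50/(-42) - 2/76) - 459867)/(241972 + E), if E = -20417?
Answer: -36869642/17680089 ≈ -2.0854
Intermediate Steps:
(1774*(50/(-42) - 2/76) - 459867)/(241972 + E) = (1774*(50/(-42) - 2/76) - 459867)/(241972 - 20417) = (1774*(50*(-1/42) - 2*1/76) - 459867)/221555 = (1774*(-25/21 - 1/38) - 459867)*(1/221555) = (1774*(-971/798) - 459867)*(1/221555) = (-861277/399 - 459867)*(1/221555) = -184348210/399*1/221555 = -36869642/17680089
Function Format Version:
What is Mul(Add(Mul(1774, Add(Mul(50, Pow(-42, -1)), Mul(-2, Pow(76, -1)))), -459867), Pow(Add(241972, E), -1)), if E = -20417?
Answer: Rational(-36869642, 17680089) ≈ -2.0854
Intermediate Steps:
Mul(Add(Mul(1774, Add(Mul(50, Pow(-42, -1)), Mul(-2, Pow(76, -1)))), -459867), Pow(Add(241972, E), -1)) = Mul(Add(Mul(1774, Add(Mul(50, Pow(-42, -1)), Mul(-2, Pow(76, -1)))), -459867), Pow(Add(241972, -20417), -1)) = Mul(Add(Mul(1774, Add(Mul(50, Rational(-1, 42)), Mul(-2, Rational(1, 76)))), -459867), Pow(221555, -1)) = Mul(Add(Mul(1774, Add(Rational(-25, 21), Rational(-1, 38))), -459867), Rational(1, 221555)) = Mul(Add(Mul(1774, Rational(-971, 798)), -459867), Rational(1, 221555)) = Mul(Add(Rational(-861277, 399), -459867), Rational(1, 221555)) = Mul(Rational(-184348210, 399), Rational(1, 221555)) = Rational(-36869642, 17680089)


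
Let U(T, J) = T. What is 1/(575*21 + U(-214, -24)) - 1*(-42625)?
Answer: 505575126/11861 ≈ 42625.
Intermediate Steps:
1/(575*21 + U(-214, -24)) - 1*(-42625) = 1/(575*21 - 214) - 1*(-42625) = 1/(12075 - 214) + 42625 = 1/11861 + 42625 = 505575126/11861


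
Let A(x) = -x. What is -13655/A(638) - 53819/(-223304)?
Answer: 1541776321/71233976 ≈ 21.644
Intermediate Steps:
-13655/A(638) - 53819/(-223304) = -13655/((-1*638)) - 53819/(-223304) = -13655/(-638) - 53819*(-1/223304) = -13655*(-1/638) + 53819/223304 = 13655/638 + 53819/223304 = 1541776321/71233976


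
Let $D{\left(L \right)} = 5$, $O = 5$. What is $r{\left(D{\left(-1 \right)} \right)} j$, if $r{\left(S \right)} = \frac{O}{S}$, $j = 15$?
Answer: $15$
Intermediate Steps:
$r{\left(S \right)} = \frac{5}{S}$
$r{\left(D{\left(-1 \right)} \right)} j = \frac{5}{5} \cdot 15 = 5 \cdot \frac{1}{5} \cdot 15 = 1 \cdot 15 = 15$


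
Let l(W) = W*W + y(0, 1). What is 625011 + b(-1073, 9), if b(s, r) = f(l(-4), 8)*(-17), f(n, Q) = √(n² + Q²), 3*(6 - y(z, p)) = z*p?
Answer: 625011 - 34*√137 ≈ 6.2461e+5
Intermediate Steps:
y(z, p) = 6 - p*z/3 (y(z, p) = 6 - z*p/3 = 6 - p*z/3)
l(W) = 6 + W² (l(W) = W*W + (6 - ⅓*1*0) = W² + (6 + 0) = W² + 6 = 6 + W²)
f(n, Q) = √(Q² + n²)
b(s, r) = -34*√137 (b(s, r) = √(8² + (6 + (-4)²)²)*(-17) = √(64 + (6 + 16)²)*(-17) = √(64 + 22²)*(-17) = √(64 + 484)*(-17) = √548*(-17) = (2*√137)*(-17) = -34*√137)
625011 + b(-1073, 9) = 625011 - 34*√137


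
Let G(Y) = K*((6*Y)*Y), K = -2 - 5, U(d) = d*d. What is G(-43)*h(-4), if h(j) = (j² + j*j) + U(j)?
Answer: -3727584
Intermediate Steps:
U(d) = d²
K = -7
G(Y) = -42*Y² (G(Y) = -7*6*Y*Y = -42*Y²)
h(j) = 3*j² (h(j) = (j² + j*j) + j² = (j² + j²) + j² = 2*j² + j² = 3*j²)
G(-43)*h(-4) = (-42*(-43)²)*(3*(-4)²) = (-42*1849)*(3*16) = -77658*48 = -3727584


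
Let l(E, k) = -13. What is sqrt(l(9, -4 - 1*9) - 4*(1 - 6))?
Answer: sqrt(7) ≈ 2.6458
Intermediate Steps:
sqrt(l(9, -4 - 1*9) - 4*(1 - 6)) = sqrt(-13 - 4*(1 - 6)) = sqrt(-13 - 4*(-5)) = sqrt(-13 + 20) = sqrt(7)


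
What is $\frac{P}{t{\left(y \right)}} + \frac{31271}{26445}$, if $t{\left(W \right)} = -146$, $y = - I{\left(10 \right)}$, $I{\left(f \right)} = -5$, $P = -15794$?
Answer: $\frac{211118948}{1930485} \approx 109.36$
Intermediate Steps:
$y = 5$ ($y = \left(-1\right) \left(-5\right) = 5$)
$\frac{P}{t{\left(y \right)}} + \frac{31271}{26445} = - \frac{15794}{-146} + \frac{31271}{26445} = \left(-15794\right) \left(- \frac{1}{146}\right) + 31271 \cdot \frac{1}{26445} = \frac{7897}{73} + \frac{31271}{26445} = \frac{211118948}{1930485}$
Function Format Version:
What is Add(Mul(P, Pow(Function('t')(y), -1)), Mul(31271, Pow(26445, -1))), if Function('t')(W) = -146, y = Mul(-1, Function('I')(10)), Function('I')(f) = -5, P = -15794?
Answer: Rational(211118948, 1930485) ≈ 109.36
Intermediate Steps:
y = 5 (y = Mul(-1, -5) = 5)
Add(Mul(P, Pow(Function('t')(y), -1)), Mul(31271, Pow(26445, -1))) = Add(Mul(-15794, Pow(-146, -1)), Mul(31271, Pow(26445, -1))) = Add(Mul(-15794, Rational(-1, 146)), Mul(31271, Rational(1, 26445))) = Add(Rational(7897, 73), Rational(31271, 26445)) = Rational(211118948, 1930485)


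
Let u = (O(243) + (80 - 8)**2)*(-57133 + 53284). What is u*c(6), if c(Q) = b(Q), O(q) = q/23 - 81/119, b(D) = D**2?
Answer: -1969778989368/2737 ≈ -7.1969e+8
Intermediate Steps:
O(q) = -81/119 + q/23 (O(q) = q*(1/23) - 81*1/119 = q/23 - 81/119 = -81/119 + q/23)
c(Q) = Q**2
u = -54716083038/2737 (u = ((-81/119 + (1/23)*243) + (80 - 8)**2)*(-57133 + 53284) = ((-81/119 + 243/23) + 72**2)*(-3849) = (27054/2737 + 5184)*(-3849) = (14215662/2737)*(-3849) = -54716083038/2737 ≈ -1.9991e+7)
u*c(6) = -54716083038/2737*6**2 = -54716083038/2737*36 = -1969778989368/2737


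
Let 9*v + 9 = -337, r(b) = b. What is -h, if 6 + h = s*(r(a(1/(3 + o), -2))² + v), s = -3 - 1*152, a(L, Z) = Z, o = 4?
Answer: -47996/9 ≈ -5332.9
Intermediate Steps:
s = -155 (s = -3 - 152 = -155)
v = -346/9 (v = -1 + (⅑)*(-337) = -1 - 337/9 = -346/9 ≈ -38.444)
h = 47996/9 (h = -6 - 155*((-2)² - 346/9) = -6 - 155*(4 - 346/9) = -6 - 155*(-310/9) = -6 + 48050/9 = 47996/9 ≈ 5332.9)
-h = -1*47996/9 = -47996/9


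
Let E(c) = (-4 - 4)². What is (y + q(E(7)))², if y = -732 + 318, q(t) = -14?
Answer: 183184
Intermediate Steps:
E(c) = 64 (E(c) = (-8)² = 64)
y = -414
(y + q(E(7)))² = (-414 - 14)² = (-428)² = 183184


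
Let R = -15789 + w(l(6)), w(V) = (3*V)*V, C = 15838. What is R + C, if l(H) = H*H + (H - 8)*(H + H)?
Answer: 481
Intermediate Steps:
l(H) = H² + 2*H*(-8 + H) (l(H) = H² + (-8 + H)*(2*H) = H² + 2*H*(-8 + H))
w(V) = 3*V²
R = -15357 (R = -15789 + 3*(6*(-16 + 3*6))² = -15789 + 3*(6*(-16 + 18))² = -15789 + 3*(6*2)² = -15789 + 3*12² = -15789 + 3*144 = -15789 + 432 = -15357)
R + C = -15357 + 15838 = 481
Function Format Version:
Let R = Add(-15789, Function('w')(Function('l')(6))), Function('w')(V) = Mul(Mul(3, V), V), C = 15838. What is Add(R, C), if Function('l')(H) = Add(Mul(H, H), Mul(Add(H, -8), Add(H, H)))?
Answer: 481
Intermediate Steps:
Function('l')(H) = Add(Pow(H, 2), Mul(2, H, Add(-8, H))) (Function('l')(H) = Add(Pow(H, 2), Mul(Add(-8, H), Mul(2, H))) = Add(Pow(H, 2), Mul(2, H, Add(-8, H))))
Function('w')(V) = Mul(3, Pow(V, 2))
R = -15357 (R = Add(-15789, Mul(3, Pow(Mul(6, Add(-16, Mul(3, 6))), 2))) = Add(-15789, Mul(3, Pow(Mul(6, Add(-16, 18)), 2))) = Add(-15789, Mul(3, Pow(Mul(6, 2), 2))) = Add(-15789, Mul(3, Pow(12, 2))) = Add(-15789, Mul(3, 144)) = Add(-15789, 432) = -15357)
Add(R, C) = Add(-15357, 15838) = 481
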